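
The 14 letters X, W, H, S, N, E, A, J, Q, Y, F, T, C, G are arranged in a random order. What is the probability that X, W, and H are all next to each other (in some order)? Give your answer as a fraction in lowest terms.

There are 14! = 87178291200 arrangements.
Treat the three as one block: 12! placements × 3! orders within the block = 479001600·6 = 2874009600.
Probability = 2874009600/87178291200 = 3/91.

3/91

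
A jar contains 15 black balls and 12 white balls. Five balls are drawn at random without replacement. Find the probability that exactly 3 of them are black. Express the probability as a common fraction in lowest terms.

77/207

Total number of selections: C(27,5) = 80730.
Selections with exactly 3 black: choose 3 of the 15 black and 2 of the 12 white, C(15,3)·C(12,2) = 455·66 = 30030.
Probability = 30030/80730 = 77/207.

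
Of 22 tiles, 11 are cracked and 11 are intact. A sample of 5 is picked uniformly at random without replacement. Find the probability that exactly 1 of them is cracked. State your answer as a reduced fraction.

The sample space is all 5-subsets of the 22: C(22,5) = 26334.
Selections with exactly 1 cracked: choose 1 of the 11 cracked and 4 of the 11 intact, C(11,1)·C(11,4) = 11·330 = 3630.
Probability = 3630/26334 = 55/399.

55/399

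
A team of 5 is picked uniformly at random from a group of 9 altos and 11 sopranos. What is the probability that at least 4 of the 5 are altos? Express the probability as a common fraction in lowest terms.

63/646

There are C(20,5) = 15504 ways to choose the 5.
Favorable selections (at least 4 altos): C(9,4)·C(11,1) + C(9,5)·C(11,0) = 1386 + 126 = 1512.
Probability = 1512/15504 = 63/646.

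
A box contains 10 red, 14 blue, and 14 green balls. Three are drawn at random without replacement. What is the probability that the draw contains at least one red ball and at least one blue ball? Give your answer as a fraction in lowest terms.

875/2109

There are C(38,3) = 8436 possible draws.
By inclusion-exclusion on the complements, draws missing all red or all blue: C(28,3) + C(24,3) − C(14,3) = 3276 + 2024 − 364 = 4936.
So draws with at least one of each: 8436 − 4936 = 3500, probability 3500/8436 = 875/2109.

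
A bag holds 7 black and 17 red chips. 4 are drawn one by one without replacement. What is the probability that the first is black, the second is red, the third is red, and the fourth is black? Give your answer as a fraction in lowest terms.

Multiply the conditional probabilities at each draw: 7/24 · 17/23 · 16/22 · 6/21 = 11424/255024 = 34/759.

34/759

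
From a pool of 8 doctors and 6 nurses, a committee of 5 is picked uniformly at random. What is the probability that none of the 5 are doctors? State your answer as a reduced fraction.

3/1001

There are C(14,5) = 2002 possible selections.
Selections with no doctors (all nurses): C(6,5) = 6.
Probability = 6/2002 = 3/1001.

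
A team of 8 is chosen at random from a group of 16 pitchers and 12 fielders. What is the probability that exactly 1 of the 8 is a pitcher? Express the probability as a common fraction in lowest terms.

There are C(28,8) = 3108105 ways to choose 8 from 28.
Selections with exactly 1 pitcher: choose 1 of the 16 pitchers and 7 of the 12 fielders, C(16,1)·C(12,7) = 16·792 = 12672.
Probability = 12672/3108105 = 128/31395.

128/31395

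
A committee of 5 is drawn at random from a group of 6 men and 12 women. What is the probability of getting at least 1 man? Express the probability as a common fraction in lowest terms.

108/119

There are C(18,5) = 8568 ways to choose the 5.
The complement is all 5 are women: C(12,5) = 792.
Probability = 1 − 792/8568 = 7776/8568 = 108/119.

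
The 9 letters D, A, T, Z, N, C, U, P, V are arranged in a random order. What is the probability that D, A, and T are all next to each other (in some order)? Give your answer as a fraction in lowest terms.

1/12

There are 9! = 362880 arrangements.
Treat the three as one block: 7! placements × 3! orders within the block = 5040·6 = 30240.
Probability = 30240/362880 = 1/12.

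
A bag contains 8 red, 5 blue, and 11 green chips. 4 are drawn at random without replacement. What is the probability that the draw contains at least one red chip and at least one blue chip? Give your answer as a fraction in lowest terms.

2630/5313

There are C(24,4) = 10626 possible draws.
By inclusion-exclusion on the complements, draws missing all red or all blue: C(16,4) + C(19,4) − C(11,4) = 1820 + 3876 − 330 = 5366.
So draws with at least one of each: 10626 − 5366 = 5260, probability 5260/10626 = 2630/5313.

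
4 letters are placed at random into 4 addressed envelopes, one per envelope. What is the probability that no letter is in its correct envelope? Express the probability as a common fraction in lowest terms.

3/8

There are 4! = 24 assignments.
By inclusion-exclusion, assignments with no fixed points: C(4,0)·4! − C(4,1)·3! + C(4,2)·2! − C(4,3)·1! + C(4,4)·0! = 9.
Probability = 9/24 = 3/8.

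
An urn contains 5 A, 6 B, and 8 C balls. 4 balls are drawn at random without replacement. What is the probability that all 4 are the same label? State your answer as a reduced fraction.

There are C(19,4) = 3876 ways to draw 4 balls.
All same label: C(5,4) + C(6,4) + C(8,4) = 5 + 15 + 70 = 90.
Probability = 90/3876 = 15/646.

15/646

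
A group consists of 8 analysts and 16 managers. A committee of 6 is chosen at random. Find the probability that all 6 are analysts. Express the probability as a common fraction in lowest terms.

1/4807

There are C(24,6) = 134596 possible selections.
Selections with all analysts: C(8,6) = 28.
Probability = 28/134596 = 1/4807.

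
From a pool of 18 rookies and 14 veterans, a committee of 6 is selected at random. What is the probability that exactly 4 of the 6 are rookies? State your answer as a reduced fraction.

Total number of selections: C(32,6) = 906192.
Selections with exactly 4 rookies: choose 4 of the 18 rookies and 2 of the 14 veterans, C(18,4)·C(14,2) = 3060·91 = 278460.
Probability = 278460/906192 = 1105/3596.

1105/3596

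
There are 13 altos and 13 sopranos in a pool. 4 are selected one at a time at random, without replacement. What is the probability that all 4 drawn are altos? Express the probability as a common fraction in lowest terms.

11/230

Multiply the conditional probabilities at each draw: 13/26 · 12/25 · 11/24 · 10/23 = 17160/358800 = 11/230.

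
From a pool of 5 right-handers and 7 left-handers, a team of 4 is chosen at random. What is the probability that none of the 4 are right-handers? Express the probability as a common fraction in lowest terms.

There are C(12,4) = 495 possible selections.
Selections with no right-handers (all left-handers): C(7,4) = 35.
Probability = 35/495 = 7/99.

7/99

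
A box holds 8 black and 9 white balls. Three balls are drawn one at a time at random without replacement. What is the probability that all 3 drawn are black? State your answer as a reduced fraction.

Multiply the conditional probabilities at each draw: 8/17 · 7/16 · 6/15 = 336/4080 = 7/85.

7/85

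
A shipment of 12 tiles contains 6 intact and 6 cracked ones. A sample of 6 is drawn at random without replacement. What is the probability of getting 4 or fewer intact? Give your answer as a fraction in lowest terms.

There are C(12,6) = 924 ways to choose the 6.
Count the complement (more than 4 intact): C(6,5)·C(6,1) + C(6,6)·C(6,0) = 36 + 1 = 37.
Probability = 1 − 37/924 = 887/924.

887/924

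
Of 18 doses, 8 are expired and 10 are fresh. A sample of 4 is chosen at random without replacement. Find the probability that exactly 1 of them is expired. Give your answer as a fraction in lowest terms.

16/51

There are C(18,4) = 3060 ways to choose 4 from 18.
Selections with exactly 1 expired: choose 1 of the 8 expired and 3 of the 10 fresh, C(8,1)·C(10,3) = 8·120 = 960.
Probability = 960/3060 = 16/51.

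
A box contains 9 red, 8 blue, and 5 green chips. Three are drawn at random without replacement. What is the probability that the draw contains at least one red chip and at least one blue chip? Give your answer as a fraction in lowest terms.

45/77

There are C(22,3) = 1540 possible draws.
By inclusion-exclusion on the complements, draws missing all red or all blue: C(13,3) + C(14,3) − C(5,3) = 286 + 364 − 10 = 640.
So draws with at least one of each: 1540 − 640 = 900, probability 900/1540 = 45/77.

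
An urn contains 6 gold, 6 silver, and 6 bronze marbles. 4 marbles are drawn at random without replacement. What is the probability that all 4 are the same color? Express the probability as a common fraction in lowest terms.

1/68

There are C(18,4) = 3060 ways to draw 4 marbles.
All same color: C(6,4) + C(6,4) + C(6,4) = 15 + 15 + 15 = 45.
Probability = 45/3060 = 1/68.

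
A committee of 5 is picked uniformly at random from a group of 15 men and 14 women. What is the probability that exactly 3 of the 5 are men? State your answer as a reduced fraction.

91/261

The sample space is all 5-subsets of the 29: C(29,5) = 118755.
Selections with exactly 3 men: choose 3 of the 15 men and 2 of the 14 women, C(15,3)·C(14,2) = 455·91 = 41405.
Probability = 41405/118755 = 91/261.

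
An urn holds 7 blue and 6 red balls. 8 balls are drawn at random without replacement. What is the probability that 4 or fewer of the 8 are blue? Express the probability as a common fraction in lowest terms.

Total selections: C(13,8) = 1287.
Favorable selections (4 or fewer blue): C(7,2)·C(6,6) + C(7,3)·C(6,5) + C(7,4)·C(6,4) = 21 + 210 + 525 = 756.
Probability = 756/1287 = 84/143.

84/143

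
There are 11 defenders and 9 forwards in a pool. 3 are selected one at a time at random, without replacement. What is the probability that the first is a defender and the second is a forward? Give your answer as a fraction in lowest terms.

Multiply the conditional probabilities at each draw: 11/20 · 9/19 = 99/380.

99/380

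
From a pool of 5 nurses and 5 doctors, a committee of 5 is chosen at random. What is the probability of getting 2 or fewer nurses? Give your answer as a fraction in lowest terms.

1/2

Total selections: C(10,5) = 252.
Favorable selections (2 or fewer nurses): C(5,0)·C(5,5) + C(5,1)·C(5,4) + C(5,2)·C(5,3) = 1 + 25 + 100 = 126.
Probability = 126/252 = 1/2.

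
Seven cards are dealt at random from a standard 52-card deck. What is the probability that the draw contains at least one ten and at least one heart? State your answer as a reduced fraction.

There are C(52,7) = 133784560 possible draws.
By inclusion-exclusion on the complements, draws missing all tens or all hearts: C(48,7) + C(39,7) − C(36,7) = 73629072 + 15380937 − 8347680 = 80662329.
So draws with at least one of each: 133784560 − 80662329 = 53122231, probability 53122231/133784560.

53122231/133784560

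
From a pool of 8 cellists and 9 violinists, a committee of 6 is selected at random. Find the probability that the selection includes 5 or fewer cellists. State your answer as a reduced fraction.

441/442

Total selections: C(17,6) = 12376.
The complement is exactly 6 cellists: C(8,6)·C(9,0) = 28.
Probability = 1 − 28/12376 = 12348/12376 = 441/442.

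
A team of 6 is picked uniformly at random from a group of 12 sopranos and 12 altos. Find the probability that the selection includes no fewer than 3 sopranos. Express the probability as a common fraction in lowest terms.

There are C(24,6) = 134596 ways to choose the 6.
Favorable selections (no fewer than 3 sopranos): C(12,3)·C(12,3) + C(12,4)·C(12,2) + C(12,5)·C(12,1) + C(12,6)·C(12,0) = 48400 + 32670 + 9504 + 924 = 91498.
Probability = 91498/134596 = 4159/6118.

4159/6118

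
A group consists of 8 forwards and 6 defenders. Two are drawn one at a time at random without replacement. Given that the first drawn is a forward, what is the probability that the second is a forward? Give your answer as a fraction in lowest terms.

After removing one forward, 13 remain: 7 forwards and 6 defenders.
So the probability the next is a forward is 7/13.

7/13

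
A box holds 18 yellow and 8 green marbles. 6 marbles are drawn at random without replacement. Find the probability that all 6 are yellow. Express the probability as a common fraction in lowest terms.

There are C(26,6) = 230230 possible selections.
Selections with all yellow: C(18,6) = 18564.
Probability = 18564/230230 = 102/1265.

102/1265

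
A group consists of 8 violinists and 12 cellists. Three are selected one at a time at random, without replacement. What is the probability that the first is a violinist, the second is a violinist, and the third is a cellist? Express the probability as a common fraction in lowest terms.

Multiply the conditional probabilities at each draw: 8/20 · 7/19 · 12/18 = 672/6840 = 28/285.

28/285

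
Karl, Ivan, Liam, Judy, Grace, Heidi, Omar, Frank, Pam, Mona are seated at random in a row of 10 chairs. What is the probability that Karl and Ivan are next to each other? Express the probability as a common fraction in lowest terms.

1/5

There are 10! = 3628800 arrangements.
Treat Karl and Ivan as a block: 9! arrangements of the blocks × 2 orders within the block = 2·362880 = 725760.
Probability = 725760/3628800 = 1/5.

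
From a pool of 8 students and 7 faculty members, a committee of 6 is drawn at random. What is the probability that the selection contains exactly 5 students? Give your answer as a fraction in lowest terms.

Total number of selections: C(15,6) = 5005.
Selections with exactly 5 students: choose 5 of the 8 students and 1 of the 7 faculty members, C(8,5)·C(7,1) = 56·7 = 392.
Probability = 392/5005 = 56/715.

56/715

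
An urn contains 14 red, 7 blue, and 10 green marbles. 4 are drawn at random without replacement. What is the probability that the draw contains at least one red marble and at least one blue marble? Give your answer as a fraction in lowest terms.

There are C(31,4) = 31465 possible draws.
By inclusion-exclusion on the complements, draws missing all red or all blue: C(17,4) + C(24,4) − C(10,4) = 2380 + 10626 − 210 = 12796.
So draws with at least one of each: 31465 − 12796 = 18669, probability 18669/31465 = 2667/4495.

2667/4495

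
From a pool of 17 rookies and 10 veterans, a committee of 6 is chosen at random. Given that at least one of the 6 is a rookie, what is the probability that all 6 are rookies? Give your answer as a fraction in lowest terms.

Work in counts. Selections with at least one rookie: C(27,6) − C(10,6) = 296010 − 210 = 295800.
Of those, selections where all 6 are rookies: C(17,6) = 12376.
Conditional probability = 12376/295800 = 91/2175.

91/2175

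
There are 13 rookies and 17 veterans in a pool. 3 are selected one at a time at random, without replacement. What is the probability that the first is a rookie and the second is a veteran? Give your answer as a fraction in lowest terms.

Multiply the conditional probabilities at each draw: 13/30 · 17/29 = 221/870.

221/870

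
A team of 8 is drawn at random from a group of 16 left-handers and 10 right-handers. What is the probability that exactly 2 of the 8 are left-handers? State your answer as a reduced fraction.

There are C(26,8) = 1562275 ways to choose 8 from 26.
Selections with exactly 2 left-handers: choose 2 of the 16 left-handers and 6 of the 10 right-handers, C(16,2)·C(10,6) = 120·210 = 25200.
Probability = 25200/1562275 = 1008/62491.

1008/62491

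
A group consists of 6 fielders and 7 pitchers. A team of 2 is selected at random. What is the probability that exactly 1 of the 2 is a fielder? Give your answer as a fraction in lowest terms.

There are C(13,2) = 78 ways to choose 2 from 13.
Selections with exactly 1 fielder: choose 1 of the 6 fielders and 1 of the 7 pitchers, C(6,1)·C(7,1) = 6·7 = 42.
Probability = 42/78 = 7/13.

7/13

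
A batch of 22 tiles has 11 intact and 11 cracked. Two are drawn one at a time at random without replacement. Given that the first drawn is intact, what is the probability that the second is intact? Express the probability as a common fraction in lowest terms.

After removing one intact, 21 remain: 10 intact and 11 cracked.
So the probability the next is intact is 10/21.

10/21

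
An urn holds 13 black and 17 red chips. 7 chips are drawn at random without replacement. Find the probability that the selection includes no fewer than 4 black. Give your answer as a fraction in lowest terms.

1331/3915

Total selections: C(30,7) = 2035800.
Favorable selections (no fewer than 4 black): C(13,4)·C(17,3) + C(13,5)·C(17,2) + C(13,6)·C(17,1) + C(13,7)·C(17,0) = 486200 + 175032 + 29172 + 1716 = 692120.
Probability = 692120/2035800 = 1331/3915.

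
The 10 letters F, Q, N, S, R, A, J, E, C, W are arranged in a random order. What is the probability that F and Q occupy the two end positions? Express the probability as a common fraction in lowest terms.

1/45

There are 10! = 3628800 arrangements.
Place F and Q at the ends in 2 ways, arrange the remaining 8 in 8! = 40320 ways: 2·40320 = 80640.
Probability = 80640/3628800 = 1/45.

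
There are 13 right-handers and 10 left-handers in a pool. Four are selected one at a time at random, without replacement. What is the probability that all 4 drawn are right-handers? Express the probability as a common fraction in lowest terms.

13/161

Multiply the conditional probabilities at each draw: 13/23 · 12/22 · 11/21 · 10/20 = 17160/212520 = 13/161.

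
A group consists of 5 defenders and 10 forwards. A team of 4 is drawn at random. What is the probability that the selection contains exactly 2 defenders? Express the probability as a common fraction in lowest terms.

Total number of selections: C(15,4) = 1365.
Selections with exactly 2 defenders: choose 2 of the 5 defenders and 2 of the 10 forwards, C(5,2)·C(10,2) = 10·45 = 450.
Probability = 450/1365 = 30/91.

30/91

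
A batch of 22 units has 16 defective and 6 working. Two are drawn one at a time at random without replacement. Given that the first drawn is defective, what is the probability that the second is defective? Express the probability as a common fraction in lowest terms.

After removing one defective, 21 remain: 15 defective and 6 working.
So the probability the next is defective is 15/21 = 5/7.

5/7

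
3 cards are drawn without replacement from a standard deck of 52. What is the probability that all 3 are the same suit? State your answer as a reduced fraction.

22/425

There are C(52,3) = 22100 possible 3-card hands.
Hands of one suit: 4 suits × C(13,3) = 4·286 = 1144.
Probability = 1144/22100 = 22/425.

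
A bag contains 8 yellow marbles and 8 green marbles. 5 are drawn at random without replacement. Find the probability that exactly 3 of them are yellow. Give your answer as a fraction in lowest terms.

14/39

Total number of selections: C(16,5) = 4368.
Selections with exactly 3 yellow: choose 3 of the 8 yellow and 2 of the 8 green, C(8,3)·C(8,2) = 56·28 = 1568.
Probability = 1568/4368 = 14/39.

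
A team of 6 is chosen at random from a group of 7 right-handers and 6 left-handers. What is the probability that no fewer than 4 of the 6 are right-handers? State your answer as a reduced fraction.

329/858

There are C(13,6) = 1716 ways to choose the 6.
Favorable selections (no fewer than 4 right-handers): C(7,4)·C(6,2) + C(7,5)·C(6,1) + C(7,6)·C(6,0) = 525 + 126 + 7 = 658.
Probability = 658/1716 = 329/858.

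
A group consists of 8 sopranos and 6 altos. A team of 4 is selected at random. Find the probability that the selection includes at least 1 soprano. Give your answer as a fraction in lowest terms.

Total selections: C(14,4) = 1001.
The complement is all 4 are altos: C(6,4) = 15.
Probability = 1 − 15/1001 = 986/1001.

986/1001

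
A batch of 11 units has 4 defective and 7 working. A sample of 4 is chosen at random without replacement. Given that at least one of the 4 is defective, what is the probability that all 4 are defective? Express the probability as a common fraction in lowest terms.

1/295

Work in counts. Selections with at least one defective: C(11,4) − C(7,4) = 330 − 35 = 295.
Of those, selections where all 4 are defective: C(4,4) = 1.
Conditional probability = 1/295.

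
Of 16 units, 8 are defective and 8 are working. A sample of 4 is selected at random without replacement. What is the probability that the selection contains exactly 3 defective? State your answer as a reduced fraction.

16/65

There are C(16,4) = 1820 ways to choose 4 from 16.
Selections with exactly 3 defective: choose 3 of the 8 defective and 1 of the 8 working, C(8,3)·C(8,1) = 56·8 = 448.
Probability = 448/1820 = 16/65.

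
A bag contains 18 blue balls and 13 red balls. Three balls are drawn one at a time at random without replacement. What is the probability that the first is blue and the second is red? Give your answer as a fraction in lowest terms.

Multiply the conditional probabilities at each draw: 18/31 · 13/30 = 234/930 = 39/155.

39/155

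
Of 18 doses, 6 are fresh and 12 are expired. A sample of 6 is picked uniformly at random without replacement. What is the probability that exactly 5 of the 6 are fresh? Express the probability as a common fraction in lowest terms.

6/1547

The sample space is all 6-subsets of the 18: C(18,6) = 18564.
Selections with exactly 5 fresh: choose 5 of the 6 fresh and 1 of the 12 expired, C(6,5)·C(12,1) = 6·12 = 72.
Probability = 72/18564 = 6/1547.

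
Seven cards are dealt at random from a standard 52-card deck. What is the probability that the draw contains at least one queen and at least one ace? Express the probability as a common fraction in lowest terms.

3105873/16723070

There are C(52,7) = 133784560 possible draws.
By inclusion-exclusion on the complements, draws missing all queens or all aces: C(48,7) + C(48,7) − C(44,7) = 73629072 + 73629072 − 38320568 = 108937576.
So draws with at least one of each: 133784560 − 108937576 = 24846984, probability 24846984/133784560 = 3105873/16723070.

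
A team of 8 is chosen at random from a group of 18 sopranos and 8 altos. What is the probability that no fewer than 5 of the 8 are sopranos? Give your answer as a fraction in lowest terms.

51918/62491

There are C(26,8) = 1562275 ways to choose the 8.
Favorable selections (no fewer than 5 sopranos): C(18,5)·C(8,3) + C(18,6)·C(8,2) + C(18,7)·C(8,1) + C(18,8)·C(8,0) = 479808 + 519792 + 254592 + 43758 = 1297950.
Probability = 1297950/1562275 = 51918/62491.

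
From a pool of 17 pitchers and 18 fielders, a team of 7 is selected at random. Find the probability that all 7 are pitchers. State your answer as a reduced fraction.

13/4495

There are C(35,7) = 6724520 possible selections.
Selections with all pitchers: C(17,7) = 19448.
Probability = 19448/6724520 = 13/4495.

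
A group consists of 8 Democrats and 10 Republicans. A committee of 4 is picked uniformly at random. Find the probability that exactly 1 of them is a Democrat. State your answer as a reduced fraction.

16/51

There are C(18,4) = 3060 ways to choose 4 from 18.
Selections with exactly 1 Democrat: choose 1 of the 8 Democrats and 3 of the 10 Republicans, C(8,1)·C(10,3) = 8·120 = 960.
Probability = 960/3060 = 16/51.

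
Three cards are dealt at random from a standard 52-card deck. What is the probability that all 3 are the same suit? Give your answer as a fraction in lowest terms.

There are C(52,3) = 22100 possible 3-card hands.
Hands of one suit: 4 suits × C(13,3) = 4·286 = 1144.
Probability = 1144/22100 = 22/425.

22/425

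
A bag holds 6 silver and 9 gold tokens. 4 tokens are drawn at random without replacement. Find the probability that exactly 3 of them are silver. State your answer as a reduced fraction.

12/91

There are C(15,4) = 1365 ways to choose 4 from 15.
Selections with exactly 3 silver: choose 3 of the 6 silver and 1 of the 9 gold, C(6,3)·C(9,1) = 20·9 = 180.
Probability = 180/1365 = 12/91.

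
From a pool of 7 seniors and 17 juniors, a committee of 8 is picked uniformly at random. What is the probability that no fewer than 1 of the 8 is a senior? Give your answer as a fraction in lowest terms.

There are C(24,8) = 735471 ways to choose the 8.
The complement is all 8 are juniors: C(17,8) = 24310.
Probability = 1 − 24310/735471 = 711161/735471 = 3803/3933.

3803/3933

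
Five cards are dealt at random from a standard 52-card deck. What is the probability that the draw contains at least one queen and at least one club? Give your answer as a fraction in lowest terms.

229297/866320

There are C(52,5) = 2598960 possible draws.
By inclusion-exclusion on the complements, draws missing all queens or all clubs: C(48,5) + C(39,5) − C(36,5) = 1712304 + 575757 − 376992 = 1911069.
So draws with at least one of each: 2598960 − 1911069 = 687891, probability 687891/2598960 = 229297/866320.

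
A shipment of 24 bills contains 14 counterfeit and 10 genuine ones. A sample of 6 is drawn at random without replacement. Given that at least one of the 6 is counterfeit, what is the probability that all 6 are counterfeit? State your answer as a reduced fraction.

429/19198

Work in counts. Selections with at least one counterfeit: C(24,6) − C(10,6) = 134596 − 210 = 134386.
Of those, selections where all 6 are counterfeit: C(14,6) = 3003.
Conditional probability = 3003/134386 = 429/19198.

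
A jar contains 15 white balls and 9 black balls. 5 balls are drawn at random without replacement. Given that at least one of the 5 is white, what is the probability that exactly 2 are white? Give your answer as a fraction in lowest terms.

Work in counts. Selections with at least one white: C(24,5) − C(9,5) = 42504 − 126 = 42378.
Of those, selections where exactly 2 are white: C(15,2)·C(9,3) = 105·84 = 8820.
Conditional probability = 8820/42378 = 210/1009.

210/1009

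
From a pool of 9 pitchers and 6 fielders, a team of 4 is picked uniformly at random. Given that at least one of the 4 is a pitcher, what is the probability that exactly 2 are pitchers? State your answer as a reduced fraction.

Work in counts. Selections with at least one pitcher: C(15,4) − C(6,4) = 1365 − 15 = 1350.
Of those, selections where exactly 2 are pitchers: C(9,2)·C(6,2) = 36·15 = 540.
Conditional probability = 540/1350 = 2/5.

2/5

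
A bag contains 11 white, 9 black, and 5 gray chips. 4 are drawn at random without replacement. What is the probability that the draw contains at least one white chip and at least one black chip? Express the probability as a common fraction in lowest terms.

There are C(25,4) = 12650 possible draws.
By inclusion-exclusion on the complements, draws missing all white or all black: C(14,4) + C(16,4) − C(5,4) = 1001 + 1820 − 5 = 2816.
So draws with at least one of each: 12650 − 2816 = 9834, probability 9834/12650 = 447/575.

447/575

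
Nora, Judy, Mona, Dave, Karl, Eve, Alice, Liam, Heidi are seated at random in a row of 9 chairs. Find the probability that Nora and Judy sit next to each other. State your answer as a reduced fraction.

2/9

There are 9! = 362880 arrangements.
Treat Nora and Judy as a block: 8! arrangements of the blocks × 2 orders within the block = 2·40320 = 80640.
Probability = 80640/362880 = 2/9.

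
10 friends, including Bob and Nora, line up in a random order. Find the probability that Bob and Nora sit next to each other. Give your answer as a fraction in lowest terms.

There are 10! = 3628800 arrangements.
Treat Bob and Nora as a block: 9! arrangements of the blocks × 2 orders within the block = 2·362880 = 725760.
Probability = 725760/3628800 = 1/5.

1/5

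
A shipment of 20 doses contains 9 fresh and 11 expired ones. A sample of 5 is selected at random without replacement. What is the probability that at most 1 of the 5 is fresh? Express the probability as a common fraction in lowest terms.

143/646

Total selections: C(20,5) = 15504.
Favorable selections (at most 1 fresh): C(9,0)·C(11,5) + C(9,1)·C(11,4) = 462 + 2970 = 3432.
Probability = 3432/15504 = 143/646.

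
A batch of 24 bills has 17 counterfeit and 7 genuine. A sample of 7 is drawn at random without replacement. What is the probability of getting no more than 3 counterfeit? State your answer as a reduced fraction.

Total selections: C(24,7) = 346104.
Favorable selections (no more than 3 counterfeit): C(17,0)·C(7,7) + C(17,1)·C(7,6) + C(17,2)·C(7,5) + C(17,3)·C(7,4) = 1 + 119 + 2856 + 23800 = 26776.
Probability = 26776/346104 = 3347/43263.

3347/43263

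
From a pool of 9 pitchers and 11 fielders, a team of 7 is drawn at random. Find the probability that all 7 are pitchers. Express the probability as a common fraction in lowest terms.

3/6460

There are C(20,7) = 77520 possible selections.
Selections with all pitchers: C(9,7) = 36.
Probability = 36/77520 = 3/6460.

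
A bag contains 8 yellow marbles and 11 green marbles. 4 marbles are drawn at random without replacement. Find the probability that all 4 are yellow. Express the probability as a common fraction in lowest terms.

35/1938

There are C(19,4) = 3876 possible selections.
Selections with all yellow: C(8,4) = 70.
Probability = 70/3876 = 35/1938.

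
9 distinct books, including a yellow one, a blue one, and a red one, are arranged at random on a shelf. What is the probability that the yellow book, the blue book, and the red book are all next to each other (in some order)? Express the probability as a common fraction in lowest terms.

1/12

There are 9! = 362880 arrangements.
Treat the three as one block: 7! placements × 3! orders within the block = 5040·6 = 30240.
Probability = 30240/362880 = 1/12.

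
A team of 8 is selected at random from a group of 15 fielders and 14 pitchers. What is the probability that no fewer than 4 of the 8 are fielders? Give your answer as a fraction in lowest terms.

Total selections: C(29,8) = 4292145.
Count the complement (fewer than 4 fielders): C(15,0)·C(14,8) + C(15,1)·C(14,7) + C(15,2)·C(14,6) + C(15,3)·C(14,5) = 3003 + 51480 + 315315 + 910910 = 1280708.
Probability = 1 − 1280708/4292145 = 3011437/4292145 = 21059/30015.

21059/30015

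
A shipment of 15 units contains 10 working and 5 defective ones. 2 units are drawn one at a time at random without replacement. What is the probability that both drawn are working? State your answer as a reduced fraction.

Multiply the conditional probabilities at each draw: 10/15 · 9/14 = 90/210 = 3/7.

3/7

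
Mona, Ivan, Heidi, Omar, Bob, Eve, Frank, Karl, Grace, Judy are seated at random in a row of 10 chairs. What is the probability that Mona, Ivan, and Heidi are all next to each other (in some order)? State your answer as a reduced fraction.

There are 10! = 3628800 arrangements.
Treat the three as one block: 8! placements × 3! orders within the block = 40320·6 = 241920.
Probability = 241920/3628800 = 1/15.

1/15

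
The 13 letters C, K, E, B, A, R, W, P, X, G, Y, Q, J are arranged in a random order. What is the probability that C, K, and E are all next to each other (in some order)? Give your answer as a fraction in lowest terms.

There are 13! = 6227020800 arrangements.
Treat the three as one block: 11! placements × 3! orders within the block = 39916800·6 = 239500800.
Probability = 239500800/6227020800 = 1/26.

1/26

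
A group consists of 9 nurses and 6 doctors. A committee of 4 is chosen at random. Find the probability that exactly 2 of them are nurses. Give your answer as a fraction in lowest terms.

36/91

There are C(15,4) = 1365 ways to choose 4 from 15.
Selections with exactly 2 nurses: choose 2 of the 9 nurses and 2 of the 6 doctors, C(9,2)·C(6,2) = 36·15 = 540.
Probability = 540/1365 = 36/91.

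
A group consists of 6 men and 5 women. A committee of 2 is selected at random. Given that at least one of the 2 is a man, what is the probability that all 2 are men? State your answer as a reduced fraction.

1/3

Work in counts. Selections with at least one man: C(11,2) − C(5,2) = 55 − 10 = 45.
Of those, selections where all 2 are men: C(6,2) = 15.
Conditional probability = 15/45 = 1/3.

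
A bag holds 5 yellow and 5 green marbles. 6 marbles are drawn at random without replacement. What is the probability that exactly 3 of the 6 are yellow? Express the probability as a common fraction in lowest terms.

10/21

The sample space is all 6-subsets of the 10: C(10,6) = 210.
Selections with exactly 3 yellow: choose 3 of the 5 yellow and 3 of the 5 green, C(5,3)·C(5,3) = 10·10 = 100.
Probability = 100/210 = 10/21.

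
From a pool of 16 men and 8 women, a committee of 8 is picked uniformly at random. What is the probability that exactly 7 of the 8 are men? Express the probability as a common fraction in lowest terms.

There are C(24,8) = 735471 ways to choose 8 from 24.
Selections with exactly 7 men: choose 7 of the 16 men and 1 of the 8 women, C(16,7)·C(8,1) = 11440·8 = 91520.
Probability = 91520/735471 = 8320/66861.

8320/66861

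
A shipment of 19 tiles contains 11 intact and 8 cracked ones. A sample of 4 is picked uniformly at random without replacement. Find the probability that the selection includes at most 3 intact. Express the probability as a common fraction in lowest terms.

591/646

Total selections: C(19,4) = 3876.
The complement is exactly 4 intact: C(11,4)·C(8,0) = 330.
Probability = 1 − 330/3876 = 3546/3876 = 591/646.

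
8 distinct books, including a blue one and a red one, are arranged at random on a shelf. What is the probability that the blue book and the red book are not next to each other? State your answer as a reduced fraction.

3/4

There are 8! = 40320 arrangements.
Arrangements with the blue book and the red book adjacent: 2·7! = 10080.
So not adjacent: 40320 − 10080 = 30240, probability 30240/40320 = 3/4.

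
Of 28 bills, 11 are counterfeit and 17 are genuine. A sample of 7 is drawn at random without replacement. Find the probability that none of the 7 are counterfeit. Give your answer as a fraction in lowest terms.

There are C(28,7) = 1184040 possible selections.
Selections with no counterfeit (all genuine): C(17,7) = 19448.
Probability = 19448/1184040 = 17/1035.

17/1035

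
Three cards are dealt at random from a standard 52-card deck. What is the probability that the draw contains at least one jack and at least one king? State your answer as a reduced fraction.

There are C(52,3) = 22100 possible draws.
By inclusion-exclusion on the complements, draws missing all jacks or all kings: C(48,3) + C(48,3) − C(44,3) = 17296 + 17296 − 13244 = 21348.
So draws with at least one of each: 22100 − 21348 = 752, probability 752/22100 = 188/5525.

188/5525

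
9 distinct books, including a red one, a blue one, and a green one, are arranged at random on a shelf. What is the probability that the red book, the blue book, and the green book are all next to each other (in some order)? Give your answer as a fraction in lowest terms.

There are 9! = 362880 arrangements.
Treat the three as one block: 7! placements × 3! orders within the block = 5040·6 = 30240.
Probability = 30240/362880 = 1/12.

1/12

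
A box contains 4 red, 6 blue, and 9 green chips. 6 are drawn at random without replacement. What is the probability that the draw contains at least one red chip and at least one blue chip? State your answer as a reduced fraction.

There are C(19,6) = 27132 possible draws.
By inclusion-exclusion on the complements, draws missing all red or all blue: C(15,6) + C(13,6) − C(9,6) = 5005 + 1716 − 84 = 6637.
So draws with at least one of each: 27132 − 6637 = 20495, probability 20495/27132.

20495/27132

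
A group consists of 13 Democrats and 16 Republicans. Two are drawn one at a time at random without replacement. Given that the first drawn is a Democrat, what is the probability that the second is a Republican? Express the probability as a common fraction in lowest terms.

After removing one Democrat, 28 remain: 12 Democrats and 16 Republicans.
So the probability the next is a Republican is 16/28 = 4/7.

4/7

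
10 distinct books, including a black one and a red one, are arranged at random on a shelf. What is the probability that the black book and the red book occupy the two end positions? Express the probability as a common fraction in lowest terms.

1/45

There are 10! = 3628800 arrangements.
Place the black book and the red book at the ends in 2 ways, arrange the remaining 8 in 8! = 40320 ways: 2·40320 = 80640.
Probability = 80640/3628800 = 1/45.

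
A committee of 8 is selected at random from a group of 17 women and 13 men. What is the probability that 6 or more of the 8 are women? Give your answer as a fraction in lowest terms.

There are C(30,8) = 5852925 ways to choose the 8.
Favorable selections (6 or more women): C(17,6)·C(13,2) + C(17,7)·C(13,1) + C(17,8)·C(13,0) = 965328 + 252824 + 24310 = 1242462.
Probability = 1242462/5852925 = 31858/150075.

31858/150075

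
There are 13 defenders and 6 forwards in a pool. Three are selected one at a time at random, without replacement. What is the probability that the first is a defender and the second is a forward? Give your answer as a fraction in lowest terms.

13/57

Multiply the conditional probabilities at each draw: 13/19 · 6/18 = 78/342 = 13/57.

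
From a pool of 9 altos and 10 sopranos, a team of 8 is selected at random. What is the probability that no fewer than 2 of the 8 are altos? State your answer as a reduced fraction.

8273/8398

There are C(19,8) = 75582 ways to choose the 8.
Count the complement (fewer than 2 altos): C(9,0)·C(10,8) + C(9,1)·C(10,7) = 45 + 1080 = 1125.
Probability = 1 − 1125/75582 = 74457/75582 = 8273/8398.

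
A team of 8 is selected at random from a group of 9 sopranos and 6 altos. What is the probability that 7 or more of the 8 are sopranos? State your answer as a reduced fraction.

5/143

Total selections: C(15,8) = 6435.
Favorable selections (7 or more sopranos): C(9,7)·C(6,1) + C(9,8)·C(6,0) = 216 + 9 = 225.
Probability = 225/6435 = 5/143.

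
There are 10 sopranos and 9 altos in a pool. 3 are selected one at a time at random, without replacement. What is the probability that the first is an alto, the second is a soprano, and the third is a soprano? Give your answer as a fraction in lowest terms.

Multiply the conditional probabilities at each draw: 9/19 · 10/18 · 9/17 = 810/5814 = 45/323.

45/323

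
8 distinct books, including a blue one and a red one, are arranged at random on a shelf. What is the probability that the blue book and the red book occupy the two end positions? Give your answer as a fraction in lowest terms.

There are 8! = 40320 arrangements.
Place the blue book and the red book at the ends in 2 ways, arrange the remaining 6 in 6! = 720 ways: 2·720 = 1440.
Probability = 1440/40320 = 1/28.

1/28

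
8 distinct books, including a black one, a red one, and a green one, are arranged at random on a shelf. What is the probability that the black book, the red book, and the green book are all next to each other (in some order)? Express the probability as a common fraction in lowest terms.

3/28

There are 8! = 40320 arrangements.
Treat the three as one block: 6! placements × 3! orders within the block = 720·6 = 4320.
Probability = 4320/40320 = 3/28.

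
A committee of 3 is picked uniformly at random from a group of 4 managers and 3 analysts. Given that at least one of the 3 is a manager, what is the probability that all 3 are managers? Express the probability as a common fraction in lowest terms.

Work in counts. Selections with at least one manager: C(7,3) − C(3,3) = 35 − 1 = 34.
Of those, selections where all 3 are managers: C(4,3) = 4.
Conditional probability = 4/34 = 2/17.

2/17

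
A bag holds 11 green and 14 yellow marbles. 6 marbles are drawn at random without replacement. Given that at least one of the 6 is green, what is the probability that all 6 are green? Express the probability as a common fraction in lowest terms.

6/2261

Work in counts. Selections with at least one green: C(25,6) − C(14,6) = 177100 − 3003 = 174097.
Of those, selections where all 6 are green: C(11,6) = 462.
Conditional probability = 462/174097 = 6/2261.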